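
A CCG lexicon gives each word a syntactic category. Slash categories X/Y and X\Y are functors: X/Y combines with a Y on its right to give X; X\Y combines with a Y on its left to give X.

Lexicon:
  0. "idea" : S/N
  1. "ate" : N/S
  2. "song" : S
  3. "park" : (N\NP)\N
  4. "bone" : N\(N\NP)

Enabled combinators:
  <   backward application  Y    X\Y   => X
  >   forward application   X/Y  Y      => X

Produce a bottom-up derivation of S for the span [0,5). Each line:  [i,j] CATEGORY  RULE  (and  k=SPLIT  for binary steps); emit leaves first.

[0,5] S   >
  [0,1] "idea" : S/N
  [1,5] N   <
    [1,4] N\NP   <
      [1,3] N   >
        [1,2] "ate" : N/S
        [2,3] "song" : S
      [3,4] "park" : (N\NP)\N
    [4,5] "bone" : N\(N\NP)

[0,1] S/N  lex  "idea"
[1,2] N/S  lex  "ate"
[2,3] S  lex  "song"
[1,3] N  >  k=2
[3,4] (N\NP)\N  lex  "park"
[1,4] N\NP  <  k=3
[4,5] N\(N\NP)  lex  "bone"
[1,5] N  <  k=4
[0,5] S  >  k=1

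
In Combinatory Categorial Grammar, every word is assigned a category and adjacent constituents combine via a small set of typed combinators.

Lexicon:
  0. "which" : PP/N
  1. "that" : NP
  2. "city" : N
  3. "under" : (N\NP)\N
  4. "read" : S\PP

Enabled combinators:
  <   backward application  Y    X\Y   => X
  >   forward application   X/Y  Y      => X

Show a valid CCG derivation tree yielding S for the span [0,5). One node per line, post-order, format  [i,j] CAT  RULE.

[0,1] PP/N  lex  "which"
[1,2] NP  lex  "that"
[2,3] N  lex  "city"
[3,4] (N\NP)\N  lex  "under"
[2,4] N\NP  <  k=3
[1,4] N  <  k=2
[0,4] PP  >  k=1
[4,5] S\PP  lex  "read"
[0,5] S  <  k=4

[0,5] S   <
  [0,4] PP   >
    [0,1] "which" : PP/N
    [1,4] N   <
      [1,2] "that" : NP
      [2,4] N\NP   <
        [2,3] "city" : N
        [3,4] "under" : (N\NP)\N
  [4,5] "read" : S\PP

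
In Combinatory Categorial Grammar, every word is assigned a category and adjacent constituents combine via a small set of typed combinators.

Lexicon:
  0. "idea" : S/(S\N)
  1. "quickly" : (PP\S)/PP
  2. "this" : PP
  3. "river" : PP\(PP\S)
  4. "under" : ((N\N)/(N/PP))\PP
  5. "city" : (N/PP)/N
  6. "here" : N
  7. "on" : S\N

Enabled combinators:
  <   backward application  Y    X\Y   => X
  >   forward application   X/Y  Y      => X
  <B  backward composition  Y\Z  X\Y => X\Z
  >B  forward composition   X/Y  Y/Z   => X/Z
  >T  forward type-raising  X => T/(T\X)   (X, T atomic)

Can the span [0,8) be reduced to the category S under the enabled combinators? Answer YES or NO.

YES

[0,8] S   >
  [0,1] "idea" : S/(S\N)
  [1,8] S\N   <B
    [1,7] N\N   >
      [1,5] (N\N)/(N/PP)   <
        [1,4] PP   <
          [1,3] PP\S   >
            [1,2] "quickly" : (PP\S)/PP
            [2,3] "this" : PP
          [3,4] "river" : PP\(PP\S)
        [4,5] "under" : ((N\N)/(N/PP))\PP
      [5,7] N/PP   >
        [5,6] "city" : (N/PP)/N
        [6,7] "here" : N
    [7,8] "on" : S\N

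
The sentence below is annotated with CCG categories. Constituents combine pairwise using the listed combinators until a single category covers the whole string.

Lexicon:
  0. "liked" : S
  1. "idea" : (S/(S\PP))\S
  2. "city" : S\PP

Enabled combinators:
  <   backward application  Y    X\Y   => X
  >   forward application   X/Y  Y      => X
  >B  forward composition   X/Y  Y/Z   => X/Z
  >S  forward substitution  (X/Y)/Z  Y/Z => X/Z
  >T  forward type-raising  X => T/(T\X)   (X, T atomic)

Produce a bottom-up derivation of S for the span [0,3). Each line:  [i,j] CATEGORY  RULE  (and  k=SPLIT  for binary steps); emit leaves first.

[0,1] S  lex  "liked"
[1,2] (S/(S\PP))\S  lex  "idea"
[0,2] S/(S\PP)  <  k=1
[2,3] S\PP  lex  "city"
[0,3] S  >  k=2

[0,3] S   >
  [0,2] S/(S\PP)   <
    [0,1] "liked" : S
    [1,2] "idea" : (S/(S\PP))\S
  [2,3] "city" : S\PP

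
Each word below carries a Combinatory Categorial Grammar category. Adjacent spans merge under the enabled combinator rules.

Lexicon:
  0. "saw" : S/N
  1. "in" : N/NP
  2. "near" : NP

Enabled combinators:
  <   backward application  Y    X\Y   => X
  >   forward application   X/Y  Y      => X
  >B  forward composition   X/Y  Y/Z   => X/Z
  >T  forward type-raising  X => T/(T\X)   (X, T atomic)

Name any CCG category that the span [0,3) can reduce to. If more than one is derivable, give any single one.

[0,3] S   >
  [0,2] S/NP   >B
    [0,1] "saw" : S/N
    [1,2] "in" : N/NP
  [2,3] "near" : NP

S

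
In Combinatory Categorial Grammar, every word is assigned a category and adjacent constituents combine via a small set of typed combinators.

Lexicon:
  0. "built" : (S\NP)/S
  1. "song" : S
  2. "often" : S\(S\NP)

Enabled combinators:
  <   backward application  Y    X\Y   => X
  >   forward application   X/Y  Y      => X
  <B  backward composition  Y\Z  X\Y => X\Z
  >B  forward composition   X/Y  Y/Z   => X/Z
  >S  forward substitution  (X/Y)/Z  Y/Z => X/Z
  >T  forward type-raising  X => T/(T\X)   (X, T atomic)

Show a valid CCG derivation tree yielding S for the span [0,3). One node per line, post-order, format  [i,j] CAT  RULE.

[0,1] (S\NP)/S  lex  "built"
[1,2] S  lex  "song"
[0,2] S\NP  >  k=1
[2,3] S\(S\NP)  lex  "often"
[0,3] S  <  k=2

[0,3] S   <
  [0,2] S\NP   >
    [0,1] "built" : (S\NP)/S
    [1,2] "song" : S
  [2,3] "often" : S\(S\NP)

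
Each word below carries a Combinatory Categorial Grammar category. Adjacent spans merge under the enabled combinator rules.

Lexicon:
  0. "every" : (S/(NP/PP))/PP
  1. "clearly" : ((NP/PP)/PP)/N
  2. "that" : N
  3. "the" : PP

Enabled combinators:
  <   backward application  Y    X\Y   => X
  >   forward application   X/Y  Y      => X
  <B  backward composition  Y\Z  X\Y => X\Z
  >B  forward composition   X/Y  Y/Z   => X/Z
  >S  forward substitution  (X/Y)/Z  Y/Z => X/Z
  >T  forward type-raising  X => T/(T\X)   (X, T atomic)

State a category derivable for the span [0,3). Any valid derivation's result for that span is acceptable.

[0,4] S   >
  [0,3] S/PP   >S
    [0,1] "every" : (S/(NP/PP))/PP
    [1,3] (NP/PP)/PP   >
      [1,2] "clearly" : ((NP/PP)/PP)/N
      [2,3] "that" : N
  [3,4] "the" : PP

S/PP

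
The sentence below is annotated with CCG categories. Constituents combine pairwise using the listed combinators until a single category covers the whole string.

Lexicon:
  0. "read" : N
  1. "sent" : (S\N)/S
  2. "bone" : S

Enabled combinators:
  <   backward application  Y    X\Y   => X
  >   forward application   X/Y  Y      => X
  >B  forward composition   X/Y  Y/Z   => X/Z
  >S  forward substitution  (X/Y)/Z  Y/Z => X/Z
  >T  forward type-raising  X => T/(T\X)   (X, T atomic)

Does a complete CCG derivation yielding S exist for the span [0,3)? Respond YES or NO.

YES

[0,3] S   >
  [0,1] S/(S\N)   >T
    [0,1] "read" : N
  [1,3] S\N   >
    [1,2] "sent" : (S\N)/S
    [2,3] "bone" : S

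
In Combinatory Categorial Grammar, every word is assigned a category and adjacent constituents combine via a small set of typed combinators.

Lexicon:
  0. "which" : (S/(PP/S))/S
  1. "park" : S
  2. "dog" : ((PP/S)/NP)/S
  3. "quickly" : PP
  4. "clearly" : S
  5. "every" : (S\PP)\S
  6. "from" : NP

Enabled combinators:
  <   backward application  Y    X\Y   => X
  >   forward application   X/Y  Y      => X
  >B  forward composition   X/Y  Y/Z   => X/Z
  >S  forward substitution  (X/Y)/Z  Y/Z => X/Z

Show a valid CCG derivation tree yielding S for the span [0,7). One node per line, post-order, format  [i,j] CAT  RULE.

[0,1] (S/(PP/S))/S  lex  "which"
[1,2] S  lex  "park"
[0,2] S/(PP/S)  >  k=1
[2,3] ((PP/S)/NP)/S  lex  "dog"
[3,4] PP  lex  "quickly"
[4,5] S  lex  "clearly"
[5,6] (S\PP)\S  lex  "every"
[4,6] S\PP  <  k=5
[3,6] S  <  k=4
[2,6] (PP/S)/NP  >  k=3
[0,6] S/NP  >B  k=2
[6,7] NP  lex  "from"
[0,7] S  >  k=6

[0,7] S   >
  [0,6] S/NP   >B
    [0,2] S/(PP/S)   >
      [0,1] "which" : (S/(PP/S))/S
      [1,2] "park" : S
    [2,6] (PP/S)/NP   >
      [2,3] "dog" : ((PP/S)/NP)/S
      [3,6] S   <
        [3,4] "quickly" : PP
        [4,6] S\PP   <
          [4,5] "clearly" : S
          [5,6] "every" : (S\PP)\S
  [6,7] "from" : NP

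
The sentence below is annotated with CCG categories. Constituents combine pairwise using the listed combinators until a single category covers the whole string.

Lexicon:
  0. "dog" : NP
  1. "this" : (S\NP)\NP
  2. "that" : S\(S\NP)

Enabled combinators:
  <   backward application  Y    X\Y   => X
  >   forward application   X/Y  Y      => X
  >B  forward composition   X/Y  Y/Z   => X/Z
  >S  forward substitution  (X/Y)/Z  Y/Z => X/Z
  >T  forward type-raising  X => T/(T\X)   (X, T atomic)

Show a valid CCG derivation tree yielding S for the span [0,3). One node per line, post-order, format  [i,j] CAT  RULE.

[0,3] S   <
  [0,2] S\NP   <
    [0,1] "dog" : NP
    [1,2] "this" : (S\NP)\NP
  [2,3] "that" : S\(S\NP)

[0,1] NP  lex  "dog"
[1,2] (S\NP)\NP  lex  "this"
[0,2] S\NP  <  k=1
[2,3] S\(S\NP)  lex  "that"
[0,3] S  <  k=2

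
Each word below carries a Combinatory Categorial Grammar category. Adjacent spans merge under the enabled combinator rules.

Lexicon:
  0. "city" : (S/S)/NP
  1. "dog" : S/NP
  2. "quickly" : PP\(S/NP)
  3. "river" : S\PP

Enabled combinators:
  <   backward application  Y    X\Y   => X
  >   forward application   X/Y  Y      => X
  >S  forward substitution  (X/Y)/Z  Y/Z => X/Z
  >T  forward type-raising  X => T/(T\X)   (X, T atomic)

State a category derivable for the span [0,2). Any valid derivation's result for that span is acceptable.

[0,4] S   <
  [0,3] PP   <
    [0,2] S/NP   >S
      [0,1] "city" : (S/S)/NP
      [1,2] "dog" : S/NP
    [2,3] "quickly" : PP\(S/NP)
  [3,4] "river" : S\PP

S/NP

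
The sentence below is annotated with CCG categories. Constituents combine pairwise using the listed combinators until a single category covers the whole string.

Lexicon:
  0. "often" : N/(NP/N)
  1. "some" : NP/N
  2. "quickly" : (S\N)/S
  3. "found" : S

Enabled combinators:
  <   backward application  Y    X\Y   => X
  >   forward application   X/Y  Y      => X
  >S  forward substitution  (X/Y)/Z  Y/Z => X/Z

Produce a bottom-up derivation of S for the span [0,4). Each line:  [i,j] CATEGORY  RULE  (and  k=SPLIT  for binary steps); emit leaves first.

[0,1] N/(NP/N)  lex  "often"
[1,2] NP/N  lex  "some"
[0,2] N  >  k=1
[2,3] (S\N)/S  lex  "quickly"
[3,4] S  lex  "found"
[2,4] S\N  >  k=3
[0,4] S  <  k=2

[0,4] S   <
  [0,2] N   >
    [0,1] "often" : N/(NP/N)
    [1,2] "some" : NP/N
  [2,4] S\N   >
    [2,3] "quickly" : (S\N)/S
    [3,4] "found" : S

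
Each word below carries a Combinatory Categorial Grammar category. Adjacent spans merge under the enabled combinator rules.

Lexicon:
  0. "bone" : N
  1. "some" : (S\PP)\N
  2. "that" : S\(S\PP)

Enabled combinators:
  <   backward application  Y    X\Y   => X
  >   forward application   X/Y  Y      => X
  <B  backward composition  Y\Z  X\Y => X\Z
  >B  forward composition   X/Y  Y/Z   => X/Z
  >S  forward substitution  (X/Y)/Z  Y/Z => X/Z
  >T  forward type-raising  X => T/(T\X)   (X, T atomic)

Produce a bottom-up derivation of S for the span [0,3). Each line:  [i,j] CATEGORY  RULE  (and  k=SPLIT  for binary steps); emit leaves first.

[0,1] N  lex  "bone"
[1,2] (S\PP)\N  lex  "some"
[0,2] S\PP  <  k=1
[2,3] S\(S\PP)  lex  "that"
[0,3] S  <  k=2

[0,3] S   <
  [0,2] S\PP   <
    [0,1] "bone" : N
    [1,2] "some" : (S\PP)\N
  [2,3] "that" : S\(S\PP)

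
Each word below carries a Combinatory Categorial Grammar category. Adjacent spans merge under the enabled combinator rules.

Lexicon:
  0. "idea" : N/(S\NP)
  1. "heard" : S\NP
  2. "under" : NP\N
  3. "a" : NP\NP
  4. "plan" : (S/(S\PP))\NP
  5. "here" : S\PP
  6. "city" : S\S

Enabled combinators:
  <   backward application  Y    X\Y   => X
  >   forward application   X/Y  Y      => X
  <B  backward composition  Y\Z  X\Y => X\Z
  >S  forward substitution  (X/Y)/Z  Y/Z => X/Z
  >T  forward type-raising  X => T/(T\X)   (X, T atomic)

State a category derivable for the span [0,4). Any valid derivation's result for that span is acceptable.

NP

[0,7] S   >
  [0,5] S/(S\PP)   <
    [0,4] NP   <
      [0,2] N   >
        [0,1] "idea" : N/(S\NP)
        [1,2] "heard" : S\NP
      [2,4] NP\N   <B
        [2,3] "under" : NP\N
        [3,4] "a" : NP\NP
    [4,5] "plan" : (S/(S\PP))\NP
  [5,7] S\PP   <B
    [5,6] "here" : S\PP
    [6,7] "city" : S\S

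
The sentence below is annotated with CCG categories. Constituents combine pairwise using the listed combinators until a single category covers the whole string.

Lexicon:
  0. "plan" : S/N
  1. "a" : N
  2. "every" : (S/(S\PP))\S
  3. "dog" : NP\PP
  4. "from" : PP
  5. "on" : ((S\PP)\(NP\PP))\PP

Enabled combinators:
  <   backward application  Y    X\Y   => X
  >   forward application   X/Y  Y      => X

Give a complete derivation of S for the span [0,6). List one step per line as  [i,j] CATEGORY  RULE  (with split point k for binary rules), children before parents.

[0,1] S/N  lex  "plan"
[1,2] N  lex  "a"
[0,2] S  >  k=1
[2,3] (S/(S\PP))\S  lex  "every"
[0,3] S/(S\PP)  <  k=2
[3,4] NP\PP  lex  "dog"
[4,5] PP  lex  "from"
[5,6] ((S\PP)\(NP\PP))\PP  lex  "on"
[4,6] (S\PP)\(NP\PP)  <  k=5
[3,6] S\PP  <  k=4
[0,6] S  >  k=3

[0,6] S   >
  [0,3] S/(S\PP)   <
    [0,2] S   >
      [0,1] "plan" : S/N
      [1,2] "a" : N
    [2,3] "every" : (S/(S\PP))\S
  [3,6] S\PP   <
    [3,4] "dog" : NP\PP
    [4,6] (S\PP)\(NP\PP)   <
      [4,5] "from" : PP
      [5,6] "on" : ((S\PP)\(NP\PP))\PP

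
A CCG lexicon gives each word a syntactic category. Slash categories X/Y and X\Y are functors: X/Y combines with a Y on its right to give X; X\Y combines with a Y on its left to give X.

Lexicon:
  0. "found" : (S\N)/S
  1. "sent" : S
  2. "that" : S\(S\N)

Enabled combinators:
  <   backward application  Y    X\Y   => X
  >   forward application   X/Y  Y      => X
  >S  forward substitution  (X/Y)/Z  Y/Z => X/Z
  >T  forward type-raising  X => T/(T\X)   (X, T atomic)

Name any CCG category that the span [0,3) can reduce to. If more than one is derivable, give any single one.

S

[0,3] S   <
  [0,2] S\N   >
    [0,1] "found" : (S\N)/S
    [1,2] "sent" : S
  [2,3] "that" : S\(S\N)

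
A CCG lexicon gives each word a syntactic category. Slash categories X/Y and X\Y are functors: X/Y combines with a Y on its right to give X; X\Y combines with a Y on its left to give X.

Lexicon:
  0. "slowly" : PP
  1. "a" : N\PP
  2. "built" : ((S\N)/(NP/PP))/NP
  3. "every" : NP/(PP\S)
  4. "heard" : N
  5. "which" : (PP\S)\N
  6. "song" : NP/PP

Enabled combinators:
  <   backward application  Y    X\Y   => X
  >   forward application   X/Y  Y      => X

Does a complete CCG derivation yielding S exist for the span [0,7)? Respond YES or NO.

[0,7] S   <
  [0,2] N   <
    [0,1] "slowly" : PP
    [1,2] "a" : N\PP
  [2,7] S\N   >
    [2,6] (S\N)/(NP/PP)   >
      [2,3] "built" : ((S\N)/(NP/PP))/NP
      [3,6] NP   >
        [3,4] "every" : NP/(PP\S)
        [4,6] PP\S   <
          [4,5] "heard" : N
          [5,6] "which" : (PP\S)\N
    [6,7] "song" : NP/PP

YES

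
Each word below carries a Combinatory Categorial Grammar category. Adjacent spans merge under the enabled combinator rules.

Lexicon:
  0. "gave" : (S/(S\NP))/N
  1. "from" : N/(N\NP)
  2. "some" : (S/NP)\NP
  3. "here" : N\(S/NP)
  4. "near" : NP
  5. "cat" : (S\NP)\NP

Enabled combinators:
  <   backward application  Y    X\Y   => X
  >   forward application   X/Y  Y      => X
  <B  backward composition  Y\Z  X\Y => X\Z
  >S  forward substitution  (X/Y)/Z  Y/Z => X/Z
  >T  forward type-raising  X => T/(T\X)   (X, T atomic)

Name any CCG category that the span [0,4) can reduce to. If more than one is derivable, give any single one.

S/(S\NP)

[0,6] S   >
  [0,4] S/(S\NP)   >
    [0,1] "gave" : (S/(S\NP))/N
    [1,4] N   >
      [1,2] "from" : N/(N\NP)
      [2,4] N\NP   <B
        [2,3] "some" : (S/NP)\NP
        [3,4] "here" : N\(S/NP)
  [4,6] S\NP   <
    [4,5] "near" : NP
    [5,6] "cat" : (S\NP)\NP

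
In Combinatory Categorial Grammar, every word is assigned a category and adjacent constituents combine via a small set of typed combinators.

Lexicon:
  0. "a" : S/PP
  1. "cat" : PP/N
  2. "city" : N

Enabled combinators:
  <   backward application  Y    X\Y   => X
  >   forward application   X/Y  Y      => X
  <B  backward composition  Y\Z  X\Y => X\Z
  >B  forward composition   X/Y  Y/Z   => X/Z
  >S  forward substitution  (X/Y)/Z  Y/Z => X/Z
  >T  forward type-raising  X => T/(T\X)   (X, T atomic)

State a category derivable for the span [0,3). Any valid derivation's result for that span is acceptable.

S

[0,3] S   >
  [0,1] "a" : S/PP
  [1,3] PP   >
    [1,2] "cat" : PP/N
    [2,3] "city" : N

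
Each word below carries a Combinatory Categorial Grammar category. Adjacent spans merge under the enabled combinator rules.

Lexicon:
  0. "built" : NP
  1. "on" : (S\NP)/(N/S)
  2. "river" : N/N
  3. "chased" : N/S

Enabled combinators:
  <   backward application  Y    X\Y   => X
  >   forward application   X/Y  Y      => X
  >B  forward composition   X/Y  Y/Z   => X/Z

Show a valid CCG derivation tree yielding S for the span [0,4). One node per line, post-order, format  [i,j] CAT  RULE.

[0,1] NP  lex  "built"
[1,2] (S\NP)/(N/S)  lex  "on"
[2,3] N/N  lex  "river"
[3,4] N/S  lex  "chased"
[2,4] N/S  >B  k=3
[1,4] S\NP  >  k=2
[0,4] S  <  k=1

[0,4] S   <
  [0,1] "built" : NP
  [1,4] S\NP   >
    [1,2] "on" : (S\NP)/(N/S)
    [2,4] N/S   >B
      [2,3] "river" : N/N
      [3,4] "chased" : N/S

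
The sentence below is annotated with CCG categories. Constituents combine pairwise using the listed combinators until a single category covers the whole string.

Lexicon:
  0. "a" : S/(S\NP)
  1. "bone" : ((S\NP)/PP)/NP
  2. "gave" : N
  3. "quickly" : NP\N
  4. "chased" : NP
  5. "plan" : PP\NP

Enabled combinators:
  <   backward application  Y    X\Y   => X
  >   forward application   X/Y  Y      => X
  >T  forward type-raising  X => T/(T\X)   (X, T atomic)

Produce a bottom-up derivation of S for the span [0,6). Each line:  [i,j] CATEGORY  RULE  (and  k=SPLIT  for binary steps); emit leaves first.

[0,6] S   >
  [0,1] "a" : S/(S\NP)
  [1,6] S\NP   >
    [1,4] (S\NP)/PP   >
      [1,2] "bone" : ((S\NP)/PP)/NP
      [2,4] NP   >
        [2,3] NP/(NP\N)   >T
          [2,3] "gave" : N
        [3,4] "quickly" : NP\N
    [4,6] PP   <
      [4,5] "chased" : NP
      [5,6] "plan" : PP\NP

[0,1] S/(S\NP)  lex  "a"
[1,2] ((S\NP)/PP)/NP  lex  "bone"
[2,3] N  lex  "gave"
[2,3] NP/(NP\N)  >T
[3,4] NP\N  lex  "quickly"
[2,4] NP  >  k=3
[1,4] (S\NP)/PP  >  k=2
[4,5] NP  lex  "chased"
[5,6] PP\NP  lex  "plan"
[4,6] PP  <  k=5
[1,6] S\NP  >  k=4
[0,6] S  >  k=1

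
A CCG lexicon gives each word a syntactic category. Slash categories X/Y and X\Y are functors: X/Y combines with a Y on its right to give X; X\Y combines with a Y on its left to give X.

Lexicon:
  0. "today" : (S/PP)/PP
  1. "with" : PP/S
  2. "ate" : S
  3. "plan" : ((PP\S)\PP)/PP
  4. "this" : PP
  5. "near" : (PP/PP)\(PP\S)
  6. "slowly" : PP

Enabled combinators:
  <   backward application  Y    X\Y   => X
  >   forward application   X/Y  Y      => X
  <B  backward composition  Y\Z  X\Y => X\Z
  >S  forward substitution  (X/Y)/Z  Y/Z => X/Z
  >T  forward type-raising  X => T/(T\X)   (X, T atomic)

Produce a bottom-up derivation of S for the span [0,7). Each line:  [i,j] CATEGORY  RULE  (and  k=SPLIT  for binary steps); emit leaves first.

[0,7] S   >
  [0,6] S/PP   >S
    [0,1] "today" : (S/PP)/PP
    [1,6] PP/PP   <
      [1,5] PP\S   <
        [1,3] PP   >
          [1,2] "with" : PP/S
          [2,3] "ate" : S
        [3,5] (PP\S)\PP   >
          [3,4] "plan" : ((PP\S)\PP)/PP
          [4,5] "this" : PP
      [5,6] "near" : (PP/PP)\(PP\S)
  [6,7] "slowly" : PP

[0,1] (S/PP)/PP  lex  "today"
[1,2] PP/S  lex  "with"
[2,3] S  lex  "ate"
[1,3] PP  >  k=2
[3,4] ((PP\S)\PP)/PP  lex  "plan"
[4,5] PP  lex  "this"
[3,5] (PP\S)\PP  >  k=4
[1,5] PP\S  <  k=3
[5,6] (PP/PP)\(PP\S)  lex  "near"
[1,6] PP/PP  <  k=5
[0,6] S/PP  >S  k=1
[6,7] PP  lex  "slowly"
[0,7] S  >  k=6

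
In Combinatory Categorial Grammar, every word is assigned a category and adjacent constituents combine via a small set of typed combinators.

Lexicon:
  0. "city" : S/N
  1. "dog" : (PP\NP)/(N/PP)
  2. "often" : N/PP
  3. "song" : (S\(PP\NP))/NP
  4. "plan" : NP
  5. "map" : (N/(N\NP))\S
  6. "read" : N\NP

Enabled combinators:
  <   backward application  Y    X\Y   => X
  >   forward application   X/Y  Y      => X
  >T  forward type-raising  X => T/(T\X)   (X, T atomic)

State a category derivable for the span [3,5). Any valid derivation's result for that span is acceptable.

[0,7] S   >
  [0,1] "city" : S/N
  [1,7] N   >
    [1,6] N/(N\NP)   <
      [1,5] S   <
        [1,3] PP\NP   >
          [1,2] "dog" : (PP\NP)/(N/PP)
          [2,3] "often" : N/PP
        [3,5] S\(PP\NP)   >
          [3,4] "song" : (S\(PP\NP))/NP
          [4,5] "plan" : NP
      [5,6] "map" : (N/(N\NP))\S
    [6,7] "read" : N\NP

S\(PP\NP)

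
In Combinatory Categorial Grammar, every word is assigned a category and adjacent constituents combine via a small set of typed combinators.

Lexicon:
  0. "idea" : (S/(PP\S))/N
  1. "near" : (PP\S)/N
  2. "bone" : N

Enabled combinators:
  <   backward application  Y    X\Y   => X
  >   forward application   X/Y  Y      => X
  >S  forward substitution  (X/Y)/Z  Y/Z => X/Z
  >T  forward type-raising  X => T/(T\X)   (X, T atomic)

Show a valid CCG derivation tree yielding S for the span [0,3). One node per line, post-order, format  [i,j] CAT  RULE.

[0,3] S   >
  [0,2] S/N   >S
    [0,1] "idea" : (S/(PP\S))/N
    [1,2] "near" : (PP\S)/N
  [2,3] "bone" : N

[0,1] (S/(PP\S))/N  lex  "idea"
[1,2] (PP\S)/N  lex  "near"
[0,2] S/N  >S  k=1
[2,3] N  lex  "bone"
[0,3] S  >  k=2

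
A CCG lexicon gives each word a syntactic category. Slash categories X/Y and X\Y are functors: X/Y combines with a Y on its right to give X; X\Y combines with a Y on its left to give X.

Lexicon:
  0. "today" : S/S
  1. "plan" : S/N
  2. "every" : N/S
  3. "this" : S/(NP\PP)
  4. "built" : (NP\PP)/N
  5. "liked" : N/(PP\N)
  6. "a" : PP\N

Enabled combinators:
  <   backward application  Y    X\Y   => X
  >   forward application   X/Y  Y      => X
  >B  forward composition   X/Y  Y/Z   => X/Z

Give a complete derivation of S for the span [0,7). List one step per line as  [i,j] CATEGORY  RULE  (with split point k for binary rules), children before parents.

[0,1] S/S  lex  "today"
[1,2] S/N  lex  "plan"
[2,3] N/S  lex  "every"
[1,3] S/S  >B  k=2
[0,3] S/S  >B  k=1
[3,4] S/(NP\PP)  lex  "this"
[4,5] (NP\PP)/N  lex  "built"
[3,5] S/N  >B  k=4
[0,5] S/N  >B  k=3
[5,6] N/(PP\N)  lex  "liked"
[6,7] PP\N  lex  "a"
[5,7] N  >  k=6
[0,7] S  >  k=5

[0,7] S   >
  [0,5] S/N   >B
    [0,3] S/S   >B
      [0,1] "today" : S/S
      [1,3] S/S   >B
        [1,2] "plan" : S/N
        [2,3] "every" : N/S
    [3,5] S/N   >B
      [3,4] "this" : S/(NP\PP)
      [4,5] "built" : (NP\PP)/N
  [5,7] N   >
    [5,6] "liked" : N/(PP\N)
    [6,7] "a" : PP\N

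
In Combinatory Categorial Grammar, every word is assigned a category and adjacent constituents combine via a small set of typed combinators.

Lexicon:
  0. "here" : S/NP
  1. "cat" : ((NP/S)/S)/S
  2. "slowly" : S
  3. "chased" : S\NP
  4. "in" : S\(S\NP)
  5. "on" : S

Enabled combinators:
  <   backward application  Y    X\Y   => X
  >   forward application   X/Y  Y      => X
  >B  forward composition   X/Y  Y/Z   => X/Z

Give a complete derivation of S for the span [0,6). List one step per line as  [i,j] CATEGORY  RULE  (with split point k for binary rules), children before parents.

[0,1] S/NP  lex  "here"
[1,2] ((NP/S)/S)/S  lex  "cat"
[2,3] S  lex  "slowly"
[1,3] (NP/S)/S  >  k=2
[3,4] S\NP  lex  "chased"
[4,5] S\(S\NP)  lex  "in"
[3,5] S  <  k=4
[1,5] NP/S  >  k=3
[5,6] S  lex  "on"
[1,6] NP  >  k=5
[0,6] S  >  k=1

[0,6] S   >
  [0,1] "here" : S/NP
  [1,6] NP   >
    [1,5] NP/S   >
      [1,3] (NP/S)/S   >
        [1,2] "cat" : ((NP/S)/S)/S
        [2,3] "slowly" : S
      [3,5] S   <
        [3,4] "chased" : S\NP
        [4,5] "in" : S\(S\NP)
    [5,6] "on" : S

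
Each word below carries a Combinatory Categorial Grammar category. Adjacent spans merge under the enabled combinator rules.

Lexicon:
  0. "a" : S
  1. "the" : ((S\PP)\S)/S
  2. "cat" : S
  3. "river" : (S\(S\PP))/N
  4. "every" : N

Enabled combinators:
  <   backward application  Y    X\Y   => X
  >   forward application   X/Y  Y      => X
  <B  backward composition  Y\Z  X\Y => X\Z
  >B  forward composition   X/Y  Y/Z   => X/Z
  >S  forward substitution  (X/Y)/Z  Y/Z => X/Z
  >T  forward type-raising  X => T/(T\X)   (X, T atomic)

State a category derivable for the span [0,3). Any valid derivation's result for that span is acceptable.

S\PP

[0,5] S   <
  [0,3] S\PP   <
    [0,1] "a" : S
    [1,3] (S\PP)\S   >
      [1,2] "the" : ((S\PP)\S)/S
      [2,3] "cat" : S
  [3,5] S\(S\PP)   >
    [3,4] "river" : (S\(S\PP))/N
    [4,5] "every" : N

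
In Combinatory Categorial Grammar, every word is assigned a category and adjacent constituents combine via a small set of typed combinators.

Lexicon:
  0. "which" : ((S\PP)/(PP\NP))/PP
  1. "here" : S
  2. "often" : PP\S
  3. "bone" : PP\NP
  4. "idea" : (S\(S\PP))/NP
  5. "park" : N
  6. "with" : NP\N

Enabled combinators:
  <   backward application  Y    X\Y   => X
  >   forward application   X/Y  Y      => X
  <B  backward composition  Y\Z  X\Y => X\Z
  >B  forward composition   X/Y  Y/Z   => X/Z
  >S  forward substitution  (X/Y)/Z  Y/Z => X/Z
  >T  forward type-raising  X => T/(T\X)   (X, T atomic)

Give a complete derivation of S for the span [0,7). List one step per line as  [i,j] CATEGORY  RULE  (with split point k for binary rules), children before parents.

[0,7] S   <
  [0,4] S\PP   >
    [0,3] (S\PP)/(PP\NP)   >
      [0,1] "which" : ((S\PP)/(PP\NP))/PP
      [1,3] PP   >
        [1,2] PP/(PP\S)   >T
          [1,2] "here" : S
        [2,3] "often" : PP\S
    [3,4] "bone" : PP\NP
  [4,7] S\(S\PP)   >
    [4,5] "idea" : (S\(S\PP))/NP
    [5,7] NP   >
      [5,6] NP/(NP\N)   >T
        [5,6] "park" : N
      [6,7] "with" : NP\N

[0,1] ((S\PP)/(PP\NP))/PP  lex  "which"
[1,2] S  lex  "here"
[1,2] PP/(PP\S)  >T
[2,3] PP\S  lex  "often"
[1,3] PP  >  k=2
[0,3] (S\PP)/(PP\NP)  >  k=1
[3,4] PP\NP  lex  "bone"
[0,4] S\PP  >  k=3
[4,5] (S\(S\PP))/NP  lex  "idea"
[5,6] N  lex  "park"
[5,6] NP/(NP\N)  >T
[6,7] NP\N  lex  "with"
[5,7] NP  >  k=6
[4,7] S\(S\PP)  >  k=5
[0,7] S  <  k=4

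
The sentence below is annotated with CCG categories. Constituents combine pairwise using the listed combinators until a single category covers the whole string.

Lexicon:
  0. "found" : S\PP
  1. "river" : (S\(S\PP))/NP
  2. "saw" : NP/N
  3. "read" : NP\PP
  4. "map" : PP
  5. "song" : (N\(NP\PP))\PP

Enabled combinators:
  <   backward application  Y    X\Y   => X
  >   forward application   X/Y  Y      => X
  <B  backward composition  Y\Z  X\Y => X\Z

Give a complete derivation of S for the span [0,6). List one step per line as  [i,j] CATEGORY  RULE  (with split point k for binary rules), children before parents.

[0,6] S   <
  [0,1] "found" : S\PP
  [1,6] S\(S\PP)   >
    [1,2] "river" : (S\(S\PP))/NP
    [2,6] NP   >
      [2,3] "saw" : NP/N
      [3,6] N   <
        [3,4] "read" : NP\PP
        [4,6] N\(NP\PP)   <
          [4,5] "map" : PP
          [5,6] "song" : (N\(NP\PP))\PP

[0,1] S\PP  lex  "found"
[1,2] (S\(S\PP))/NP  lex  "river"
[2,3] NP/N  lex  "saw"
[3,4] NP\PP  lex  "read"
[4,5] PP  lex  "map"
[5,6] (N\(NP\PP))\PP  lex  "song"
[4,6] N\(NP\PP)  <  k=5
[3,6] N  <  k=4
[2,6] NP  >  k=3
[1,6] S\(S\PP)  >  k=2
[0,6] S  <  k=1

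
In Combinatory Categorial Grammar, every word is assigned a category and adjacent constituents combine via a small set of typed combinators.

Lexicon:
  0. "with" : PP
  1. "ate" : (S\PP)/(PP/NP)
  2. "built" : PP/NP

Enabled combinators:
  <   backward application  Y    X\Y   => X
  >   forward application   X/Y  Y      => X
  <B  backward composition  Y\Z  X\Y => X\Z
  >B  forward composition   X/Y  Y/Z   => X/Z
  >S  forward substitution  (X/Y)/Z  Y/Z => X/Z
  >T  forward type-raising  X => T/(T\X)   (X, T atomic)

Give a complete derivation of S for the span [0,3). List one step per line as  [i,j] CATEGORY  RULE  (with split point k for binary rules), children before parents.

[0,1] PP  lex  "with"
[1,2] (S\PP)/(PP/NP)  lex  "ate"
[2,3] PP/NP  lex  "built"
[1,3] S\PP  >  k=2
[0,3] S  <  k=1

[0,3] S   <
  [0,1] "with" : PP
  [1,3] S\PP   >
    [1,2] "ate" : (S\PP)/(PP/NP)
    [2,3] "built" : PP/NP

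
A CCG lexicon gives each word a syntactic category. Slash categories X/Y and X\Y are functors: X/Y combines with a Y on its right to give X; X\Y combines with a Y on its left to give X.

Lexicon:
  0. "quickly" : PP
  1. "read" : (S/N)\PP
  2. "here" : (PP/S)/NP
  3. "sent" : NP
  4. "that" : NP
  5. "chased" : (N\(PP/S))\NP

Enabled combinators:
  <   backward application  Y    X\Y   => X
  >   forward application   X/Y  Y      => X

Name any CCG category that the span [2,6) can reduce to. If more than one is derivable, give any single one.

[0,6] S   >
  [0,2] S/N   <
    [0,1] "quickly" : PP
    [1,2] "read" : (S/N)\PP
  [2,6] N   <
    [2,4] PP/S   >
      [2,3] "here" : (PP/S)/NP
      [3,4] "sent" : NP
    [4,6] N\(PP/S)   <
      [4,5] "that" : NP
      [5,6] "chased" : (N\(PP/S))\NP

N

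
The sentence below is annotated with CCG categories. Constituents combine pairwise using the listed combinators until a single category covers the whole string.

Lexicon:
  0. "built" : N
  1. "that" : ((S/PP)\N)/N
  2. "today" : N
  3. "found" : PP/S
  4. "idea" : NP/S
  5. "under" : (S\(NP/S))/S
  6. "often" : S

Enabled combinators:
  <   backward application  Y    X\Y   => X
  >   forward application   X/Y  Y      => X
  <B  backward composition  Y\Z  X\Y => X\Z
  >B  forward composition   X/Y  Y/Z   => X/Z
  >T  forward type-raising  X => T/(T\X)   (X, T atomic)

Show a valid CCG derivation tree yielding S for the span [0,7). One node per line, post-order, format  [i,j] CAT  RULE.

[0,1] N  lex  "built"
[1,2] ((S/PP)\N)/N  lex  "that"
[2,3] N  lex  "today"
[1,3] (S/PP)\N  >  k=2
[0,3] S/PP  <  k=1
[3,4] PP/S  lex  "found"
[4,5] NP/S  lex  "idea"
[5,6] (S\(NP/S))/S  lex  "under"
[6,7] S  lex  "often"
[5,7] S\(NP/S)  >  k=6
[4,7] S  <  k=5
[3,7] PP  >  k=4
[0,7] S  >  k=3

[0,7] S   >
  [0,3] S/PP   <
    [0,1] "built" : N
    [1,3] (S/PP)\N   >
      [1,2] "that" : ((S/PP)\N)/N
      [2,3] "today" : N
  [3,7] PP   >
    [3,4] "found" : PP/S
    [4,7] S   <
      [4,5] "idea" : NP/S
      [5,7] S\(NP/S)   >
        [5,6] "under" : (S\(NP/S))/S
        [6,7] "often" : S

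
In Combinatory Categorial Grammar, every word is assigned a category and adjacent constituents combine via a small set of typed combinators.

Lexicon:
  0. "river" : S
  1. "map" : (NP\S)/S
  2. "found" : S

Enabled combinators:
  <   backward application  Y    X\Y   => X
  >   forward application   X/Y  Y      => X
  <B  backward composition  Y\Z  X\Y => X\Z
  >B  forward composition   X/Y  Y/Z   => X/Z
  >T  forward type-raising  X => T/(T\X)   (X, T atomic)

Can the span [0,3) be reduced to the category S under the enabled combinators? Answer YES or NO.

NO

S (NP\S)/S S
CKY chart[0,3] = {N/(N\NP), NP, NP/(NP\NP), NP/(S\S), PP/(PP\NP), S/(S\NP)}; S ∉ chart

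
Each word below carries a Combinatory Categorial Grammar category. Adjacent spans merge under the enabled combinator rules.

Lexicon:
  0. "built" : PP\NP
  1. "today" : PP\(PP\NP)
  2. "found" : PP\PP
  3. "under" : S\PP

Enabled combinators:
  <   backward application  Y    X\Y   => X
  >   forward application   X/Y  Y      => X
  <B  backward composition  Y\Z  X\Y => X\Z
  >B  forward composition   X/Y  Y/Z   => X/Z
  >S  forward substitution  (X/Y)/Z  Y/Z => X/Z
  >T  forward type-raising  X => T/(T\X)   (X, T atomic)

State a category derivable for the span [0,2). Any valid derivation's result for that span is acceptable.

PP

[0,4] S   <
  [0,2] PP   <
    [0,1] "built" : PP\NP
    [1,2] "today" : PP\(PP\NP)
  [2,4] S\PP   <B
    [2,3] "found" : PP\PP
    [3,4] "under" : S\PP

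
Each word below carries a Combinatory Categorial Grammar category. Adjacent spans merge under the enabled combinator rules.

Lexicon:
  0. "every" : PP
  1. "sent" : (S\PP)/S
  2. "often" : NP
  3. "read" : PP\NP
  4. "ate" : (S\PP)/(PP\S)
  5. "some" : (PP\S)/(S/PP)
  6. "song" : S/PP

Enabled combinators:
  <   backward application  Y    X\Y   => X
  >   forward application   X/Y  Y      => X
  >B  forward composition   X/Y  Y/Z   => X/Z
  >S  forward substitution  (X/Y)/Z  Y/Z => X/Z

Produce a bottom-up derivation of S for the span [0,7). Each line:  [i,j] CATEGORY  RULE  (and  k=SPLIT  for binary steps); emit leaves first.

[0,7] S   <
  [0,1] "every" : PP
  [1,7] S\PP   >
    [1,2] "sent" : (S\PP)/S
    [2,7] S   <
      [2,4] PP   <
        [2,3] "often" : NP
        [3,4] "read" : PP\NP
      [4,7] S\PP   >
        [4,5] "ate" : (S\PP)/(PP\S)
        [5,7] PP\S   >
          [5,6] "some" : (PP\S)/(S/PP)
          [6,7] "song" : S/PP

[0,1] PP  lex  "every"
[1,2] (S\PP)/S  lex  "sent"
[2,3] NP  lex  "often"
[3,4] PP\NP  lex  "read"
[2,4] PP  <  k=3
[4,5] (S\PP)/(PP\S)  lex  "ate"
[5,6] (PP\S)/(S/PP)  lex  "some"
[6,7] S/PP  lex  "song"
[5,7] PP\S  >  k=6
[4,7] S\PP  >  k=5
[2,7] S  <  k=4
[1,7] S\PP  >  k=2
[0,7] S  <  k=1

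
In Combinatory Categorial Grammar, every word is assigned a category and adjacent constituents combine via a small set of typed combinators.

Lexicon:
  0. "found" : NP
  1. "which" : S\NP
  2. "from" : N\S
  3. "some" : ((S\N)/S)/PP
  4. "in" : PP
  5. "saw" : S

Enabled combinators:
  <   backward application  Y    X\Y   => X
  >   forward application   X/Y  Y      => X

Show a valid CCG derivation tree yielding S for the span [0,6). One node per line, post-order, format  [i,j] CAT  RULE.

[0,6] S   <
  [0,3] N   <
    [0,2] S   <
      [0,1] "found" : NP
      [1,2] "which" : S\NP
    [2,3] "from" : N\S
  [3,6] S\N   >
    [3,5] (S\N)/S   >
      [3,4] "some" : ((S\N)/S)/PP
      [4,5] "in" : PP
    [5,6] "saw" : S

[0,1] NP  lex  "found"
[1,2] S\NP  lex  "which"
[0,2] S  <  k=1
[2,3] N\S  lex  "from"
[0,3] N  <  k=2
[3,4] ((S\N)/S)/PP  lex  "some"
[4,5] PP  lex  "in"
[3,5] (S\N)/S  >  k=4
[5,6] S  lex  "saw"
[3,6] S\N  >  k=5
[0,6] S  <  k=3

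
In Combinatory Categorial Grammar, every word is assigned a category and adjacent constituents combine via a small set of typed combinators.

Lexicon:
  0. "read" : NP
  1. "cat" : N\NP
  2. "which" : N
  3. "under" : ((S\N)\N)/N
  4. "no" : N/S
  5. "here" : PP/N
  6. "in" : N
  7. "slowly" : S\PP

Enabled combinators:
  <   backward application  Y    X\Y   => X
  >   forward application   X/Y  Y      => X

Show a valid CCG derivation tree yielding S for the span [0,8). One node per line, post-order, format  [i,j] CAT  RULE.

[0,8] S   <
  [0,2] N   <
    [0,1] "read" : NP
    [1,2] "cat" : N\NP
  [2,8] S\N   <
    [2,3] "which" : N
    [3,8] (S\N)\N   >
      [3,4] "under" : ((S\N)\N)/N
      [4,8] N   >
        [4,5] "no" : N/S
        [5,8] S   <
          [5,7] PP   >
            [5,6] "here" : PP/N
            [6,7] "in" : N
          [7,8] "slowly" : S\PP

[0,1] NP  lex  "read"
[1,2] N\NP  lex  "cat"
[0,2] N  <  k=1
[2,3] N  lex  "which"
[3,4] ((S\N)\N)/N  lex  "under"
[4,5] N/S  lex  "no"
[5,6] PP/N  lex  "here"
[6,7] N  lex  "in"
[5,7] PP  >  k=6
[7,8] S\PP  lex  "slowly"
[5,8] S  <  k=7
[4,8] N  >  k=5
[3,8] (S\N)\N  >  k=4
[2,8] S\N  <  k=3
[0,8] S  <  k=2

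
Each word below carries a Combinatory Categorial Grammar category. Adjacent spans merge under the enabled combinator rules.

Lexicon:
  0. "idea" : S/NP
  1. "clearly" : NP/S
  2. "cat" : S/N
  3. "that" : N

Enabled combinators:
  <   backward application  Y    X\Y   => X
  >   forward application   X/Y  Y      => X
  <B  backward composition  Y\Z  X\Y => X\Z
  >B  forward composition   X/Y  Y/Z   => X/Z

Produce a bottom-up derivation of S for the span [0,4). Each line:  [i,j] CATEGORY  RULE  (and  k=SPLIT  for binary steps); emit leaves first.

[0,4] S   >
  [0,1] "idea" : S/NP
  [1,4] NP   >
    [1,2] "clearly" : NP/S
    [2,4] S   >
      [2,3] "cat" : S/N
      [3,4] "that" : N

[0,1] S/NP  lex  "idea"
[1,2] NP/S  lex  "clearly"
[2,3] S/N  lex  "cat"
[3,4] N  lex  "that"
[2,4] S  >  k=3
[1,4] NP  >  k=2
[0,4] S  >  k=1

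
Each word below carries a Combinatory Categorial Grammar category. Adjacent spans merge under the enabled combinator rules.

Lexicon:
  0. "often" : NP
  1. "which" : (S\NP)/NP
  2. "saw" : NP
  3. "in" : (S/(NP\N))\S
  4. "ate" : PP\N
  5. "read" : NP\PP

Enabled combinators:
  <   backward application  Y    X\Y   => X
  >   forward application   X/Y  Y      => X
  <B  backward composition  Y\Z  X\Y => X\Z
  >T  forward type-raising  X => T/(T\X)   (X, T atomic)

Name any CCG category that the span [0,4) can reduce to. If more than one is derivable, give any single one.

S/(NP\N)

[0,6] S   >
  [0,4] S/(NP\N)   <
    [0,3] S   >
      [0,1] S/(S\NP)   >T
        [0,1] "often" : NP
      [1,3] S\NP   >
        [1,2] "which" : (S\NP)/NP
        [2,3] "saw" : NP
    [3,4] "in" : (S/(NP\N))\S
  [4,6] NP\N   <B
    [4,5] "ate" : PP\N
    [5,6] "read" : NP\PP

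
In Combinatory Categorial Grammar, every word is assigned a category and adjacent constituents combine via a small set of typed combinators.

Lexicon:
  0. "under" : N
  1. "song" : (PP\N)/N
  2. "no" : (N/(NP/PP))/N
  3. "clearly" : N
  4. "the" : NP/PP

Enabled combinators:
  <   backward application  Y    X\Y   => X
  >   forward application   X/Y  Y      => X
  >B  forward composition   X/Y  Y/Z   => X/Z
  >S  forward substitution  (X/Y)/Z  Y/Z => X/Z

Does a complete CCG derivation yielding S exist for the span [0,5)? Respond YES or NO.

NO

N (PP\N)/N (N/(NP/PP))/N N NP/PP
CKY chart[0,5] = {PP}; S ∉ chart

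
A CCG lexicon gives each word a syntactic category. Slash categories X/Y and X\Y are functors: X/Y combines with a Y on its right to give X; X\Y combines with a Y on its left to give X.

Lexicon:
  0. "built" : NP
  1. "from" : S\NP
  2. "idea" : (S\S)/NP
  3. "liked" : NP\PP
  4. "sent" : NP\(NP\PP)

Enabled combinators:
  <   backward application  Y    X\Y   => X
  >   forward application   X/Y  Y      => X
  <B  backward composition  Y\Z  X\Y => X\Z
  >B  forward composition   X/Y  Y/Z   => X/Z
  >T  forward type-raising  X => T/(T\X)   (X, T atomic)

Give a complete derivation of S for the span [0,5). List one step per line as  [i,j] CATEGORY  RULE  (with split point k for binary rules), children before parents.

[0,5] S   <
  [0,1] "built" : NP
  [1,5] S\NP   <B
    [1,2] "from" : S\NP
    [2,5] S\S   >
      [2,3] "idea" : (S\S)/NP
      [3,5] NP   <
        [3,4] "liked" : NP\PP
        [4,5] "sent" : NP\(NP\PP)

[0,1] NP  lex  "built"
[1,2] S\NP  lex  "from"
[2,3] (S\S)/NP  lex  "idea"
[3,4] NP\PP  lex  "liked"
[4,5] NP\(NP\PP)  lex  "sent"
[3,5] NP  <  k=4
[2,5] S\S  >  k=3
[1,5] S\NP  <B  k=2
[0,5] S  <  k=1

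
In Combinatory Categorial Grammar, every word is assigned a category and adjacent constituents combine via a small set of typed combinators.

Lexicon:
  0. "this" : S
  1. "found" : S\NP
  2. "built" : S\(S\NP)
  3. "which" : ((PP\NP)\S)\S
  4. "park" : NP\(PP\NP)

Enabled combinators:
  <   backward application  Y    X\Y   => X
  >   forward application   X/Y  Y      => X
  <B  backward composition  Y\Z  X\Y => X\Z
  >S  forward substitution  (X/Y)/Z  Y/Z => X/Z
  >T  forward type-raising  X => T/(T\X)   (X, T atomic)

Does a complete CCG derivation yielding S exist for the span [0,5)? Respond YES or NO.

S S\NP S\(S\NP) ((PP\NP)\S)\S NP\(PP\NP)
CKY chart[0,5] = {N/(N\NP), NP, NP/(NP\NP), PP/(PP\NP), S/(S\NP)}; S ∉ chart

NO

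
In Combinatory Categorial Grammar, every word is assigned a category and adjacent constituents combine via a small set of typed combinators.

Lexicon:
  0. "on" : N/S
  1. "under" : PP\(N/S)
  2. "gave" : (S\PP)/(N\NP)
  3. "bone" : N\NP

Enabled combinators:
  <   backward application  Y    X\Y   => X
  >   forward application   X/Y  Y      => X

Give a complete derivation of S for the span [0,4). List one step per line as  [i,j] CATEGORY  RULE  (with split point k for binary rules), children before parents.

[0,1] N/S  lex  "on"
[1,2] PP\(N/S)  lex  "under"
[0,2] PP  <  k=1
[2,3] (S\PP)/(N\NP)  lex  "gave"
[3,4] N\NP  lex  "bone"
[2,4] S\PP  >  k=3
[0,4] S  <  k=2

[0,4] S   <
  [0,2] PP   <
    [0,1] "on" : N/S
    [1,2] "under" : PP\(N/S)
  [2,4] S\PP   >
    [2,3] "gave" : (S\PP)/(N\NP)
    [3,4] "bone" : N\NP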